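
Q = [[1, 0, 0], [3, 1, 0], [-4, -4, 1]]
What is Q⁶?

Q = I + N where N = [[0, 0, 0], [3, 0, 0], [-4, -4, 0]] is strictly lower-triangular, so N³ = 0.
(I + N)⁶ = I + 6·N + 15·N² = [[1, 0, 0], [18, 1, 0], [-204, -24, 1]].

[[1, 0, 0], [18, 1, 0], [-204, -24, 1]]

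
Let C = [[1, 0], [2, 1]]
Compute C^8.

[[1, 0], [16, 1]]

C = I + N where N = [[0, 0], [2, 0]] is strictly lower-triangular, so N^2 = 0.
(I + N)^8 = I + 8·N = [[1, 0], [16, 1]].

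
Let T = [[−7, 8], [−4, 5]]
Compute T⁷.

[[−4375, 4376], [−2188, 2189]]

tr T = −2 and det T = −3, so the characteristic polynomial is λ² − (−2)λ + (−3) with roots 1 and −3.
Eigenvectors give P = [[1, −2], [1, −1]] with P⁻¹ = [[−1, 2], [−1, 1]], and T = P·diag(1, −3)·P⁻¹.
Then T⁷ = P·diag(1, −2187)·P⁻¹ = [[1, 4374], [1, 2187]] · [[−1, 2], [−1, 1]] = [[−4375, 4376], [−2188, 2189]].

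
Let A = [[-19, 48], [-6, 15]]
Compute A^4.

tr A = -4 and det A = 3, so the characteristic polynomial is λ² − (-4)λ + (3) with roots -1 and -3.
Eigenvectors give P = [[-8, 3], [-3, 1]] with P⁻¹ = [[1, -3], [3, -8]], and A = P·diag(-1, -3)·P⁻¹.
Then A^4 = P·diag(1, 81)·P⁻¹ = [[-8, 243], [-3, 81]] · [[1, -3], [3, -8]] = [[721, -1920], [240, -639]].

[[721, -1920], [240, -639]]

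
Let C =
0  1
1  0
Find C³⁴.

C² = I (check: tr C = 0 and det C = -1), so C³⁴ = I since 34 is even.

[[1, 0], [0, 1]]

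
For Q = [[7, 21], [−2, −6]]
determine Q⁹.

Q² = Q (a projection; rank 1, trace 1), so Q⁹ = Q.

[[7, 21], [−2, −6]]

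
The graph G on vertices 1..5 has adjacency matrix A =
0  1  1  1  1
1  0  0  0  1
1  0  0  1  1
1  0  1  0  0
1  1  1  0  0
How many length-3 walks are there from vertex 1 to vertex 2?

The number of length-3 walks from vertex 1 to vertex 2 is entry (1,2) of A^3, where A is the adjacency matrix.
A^2 = [[4, 1, 2, 1, 2], [1, 2, 2, 1, 1], [2, 2, 3, 1, 1], [1, 1, 1, 2, 2], [2, 1, 1, 2, 3]]
A^3 = [[6, 6, 7, 6, 7], [6, 2, 3, 3, 5], [7, 3, 4, 5, 7], [6, 3, 5, 2, 3], [7, 5, 7, 3, 4]]

6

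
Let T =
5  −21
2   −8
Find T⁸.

[[−1529, 5355], [−510, 1786]]

tr T = −3 and det T = 2, so the characteristic polynomial is λ² − (−3)λ + (2) with roots −2 and −1.
Eigenvectors give P = [[−3, 7], [−1, 2]] with P⁻¹ = [[2, −7], [1, −3]], and T = P·diag(−2, −1)·P⁻¹.
Then T⁸ = P·diag(256, 1)·P⁻¹ = [[−768, 7], [−256, 2]] · [[2, −7], [1, −3]] = [[−1529, 5355], [−510, 1786]].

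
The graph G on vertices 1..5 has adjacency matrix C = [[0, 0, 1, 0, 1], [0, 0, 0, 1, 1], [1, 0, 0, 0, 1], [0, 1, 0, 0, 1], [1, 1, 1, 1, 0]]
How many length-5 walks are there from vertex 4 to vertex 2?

17

The number of length-5 walks from vertex 4 to vertex 2 is entry (4,2) of C⁵, where C is the adjacency matrix.
C² = [[2, 1, 1, 1, 1], [1, 2, 1, 1, 1], [1, 1, 2, 1, 1], [1, 1, 1, 2, 1], [1, 1, 1, 1, 4]]
C³ = [[2, 2, 3, 2, 5], [2, 2, 2, 3, 5], [3, 2, 2, 2, 5], [2, 3, 2, 2, 5], [5, 5, 5, 5, 4]]
C⁴ = [[8, 7, 7, 7, 9], [7, 8, 7, 7, 9], [7, 7, 8, 7, 9], [7, 7, 7, 8, 9], [9, 9, 9, 9, 20]]
C⁵ = [[16, 16, 17, 16, 29], [16, 16, 16, 17, 29], [17, 16, 16, 16, 29], [16, 17, 16, 16, 29], [29, 29, 29, 29, 36]]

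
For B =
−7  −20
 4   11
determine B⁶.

tr B = 4 and det B = 3, so the characteristic polynomial is λ² − (4)λ + (3) with roots 3 and 1.
Eigenvectors give P = [[−2, 5], [1, −2]] with P⁻¹ = [[2, 5], [1, 2]], and B = P·diag(3, 1)·P⁻¹.
Then B⁶ = P·diag(729, 1)·P⁻¹ = [[−1458, 5], [729, −2]] · [[2, 5], [1, 2]] = [[−2911, −7280], [1456, 3641]].

[[−2911, −7280], [1456, 3641]]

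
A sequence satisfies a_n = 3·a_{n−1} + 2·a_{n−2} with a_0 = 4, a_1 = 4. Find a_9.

139684

With companion matrix B = [[3, 2], [1, 0]], [a_n, a_{n−1}]ᵀ = B·[a_{n−1}, a_{n−2}]ᵀ, so [a_9, a_8]ᵀ = B⁸·[a_1, a_0]ᵀ.
B⁸ = [[22363, 12558], [6279, 3526]], giving [a_9, a_8]ᵀ = [[139684], [39220]].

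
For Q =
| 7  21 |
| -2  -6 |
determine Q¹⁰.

[[7, 21], [-2, -6]]

Q² = Q (a projection; rank 1, trace 1), so Q¹⁰ = Q.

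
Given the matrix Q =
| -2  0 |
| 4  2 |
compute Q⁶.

tr Q = 0 and det Q = -4, so the characteristic polynomial is λ² − (0)λ + (-4) with roots 2 and -2.
Eigenvectors give P = [[0, -1], [1, 1]] with P⁻¹ = [[1, 1], [-1, 0]], and Q = P·diag(2, -2)·P⁻¹.
Then Q⁶ = P·diag(64, 64)·P⁻¹ = [[0, -64], [64, 64]] · [[1, 1], [-1, 0]] = [[64, 0], [0, 64]].

[[64, 0], [0, 64]]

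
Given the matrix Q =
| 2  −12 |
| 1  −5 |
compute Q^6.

tr Q = −3 and det Q = 2, so the characteristic polynomial is λ² − (−3)λ + (2) with roots −1 and −2.
Eigenvectors give P = [[4, 3], [1, 1]] with P⁻¹ = [[1, −3], [−1, 4]], and Q = P·diag(−1, −2)·P⁻¹.
Then Q^6 = P·diag(1, 64)·P⁻¹ = [[4, 192], [1, 64]] · [[1, −3], [−1, 4]] = [[−188, 756], [−63, 253]].

[[−188, 756], [−63, 253]]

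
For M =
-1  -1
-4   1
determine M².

[[5, 0], [0, 5]]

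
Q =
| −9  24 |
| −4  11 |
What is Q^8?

tr Q = 2 and det Q = −3, so the characteristic polynomial is λ² − (2)λ + (−3) with roots 3 and −1.
Eigenvectors give P = [[−2, 3], [−1, 1]] with P⁻¹ = [[1, −3], [1, −2]], and Q = P·diag(3, −1)·P⁻¹.
Then Q^8 = P·diag(6561, 1)·P⁻¹ = [[−13122, 3], [−6561, 1]] · [[1, −3], [1, −2]] = [[−13119, 39360], [−6560, 19681]].

[[−13119, 39360], [−6560, 19681]]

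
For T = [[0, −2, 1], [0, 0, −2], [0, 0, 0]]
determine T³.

T is strictly triangular, hence nilpotent: T³ = 0, so T³ = 0.

[[0, 0, 0], [0, 0, 0], [0, 0, 0]]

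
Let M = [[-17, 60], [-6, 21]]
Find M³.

tr M = 4 and det M = 3, so the characteristic polynomial is λ² − (4)λ + (3) with roots 3 and 1.
Eigenvectors give P = [[3, -10], [1, -3]] with P⁻¹ = [[-3, 10], [-1, 3]], and M = P·diag(3, 1)·P⁻¹.
Then M³ = P·diag(27, 1)·P⁻¹ = [[81, -10], [27, -3]] · [[-3, 10], [-1, 3]] = [[-233, 780], [-78, 261]].

[[-233, 780], [-78, 261]]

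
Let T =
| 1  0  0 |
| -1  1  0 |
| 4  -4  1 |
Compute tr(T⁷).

3

T = I + N where N = [[0, 0, 0], [-1, 0, 0], [4, -4, 0]] is strictly lower-triangular, so N³ = 0.
(I + N)⁷ = I + 7·N + 21·N² = [[1, 0, 0], [-7, 1, 0], [112, -28, 1]].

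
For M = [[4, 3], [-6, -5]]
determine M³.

[[10, 9], [-18, -17]]

tr M = -1 and det M = -2, so the characteristic polynomial is λ² − (-1)λ + (-2) with roots 1 and -2.
Eigenvectors give P = [[1, -1], [-1, 2]] with P⁻¹ = [[2, 1], [1, 1]], and M = P·diag(1, -2)·P⁻¹.
Then M³ = P·diag(1, -8)·P⁻¹ = [[1, 8], [-1, -16]] · [[2, 1], [1, 1]] = [[10, 9], [-18, -17]].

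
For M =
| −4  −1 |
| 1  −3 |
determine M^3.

M^2 = [[15, 7], [−7, 8]]
M^3 = [[−53, −36], [36, −17]]

[[−53, −36], [36, −17]]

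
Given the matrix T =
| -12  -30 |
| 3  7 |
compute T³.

[[-198, -570], [57, 163]]

tr T = -5 and det T = 6, so the characteristic polynomial is λ² − (-5)λ + (6) with roots -3 and -2.
Eigenvectors give P = [[10, -3], [-3, 1]] with P⁻¹ = [[1, 3], [3, 10]], and T = P·diag(-3, -2)·P⁻¹.
Then T³ = P·diag(-27, -8)·P⁻¹ = [[-270, 24], [81, -8]] · [[1, 3], [3, 10]] = [[-198, -570], [57, 163]].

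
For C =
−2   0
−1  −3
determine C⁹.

tr C = −5 and det C = 6, so the characteristic polynomial is λ² − (−5)λ + (6) with roots −2 and −3.
Eigenvectors give P = [[−1, 0], [1, 1]] with P⁻¹ = [[−1, 0], [1, 1]], and C = P·diag(−2, −3)·P⁻¹.
Then C⁹ = P·diag(−512, −19683)·P⁻¹ = [[512, 0], [−512, −19683]] · [[−1, 0], [1, 1]] = [[−512, 0], [−19171, −19683]].

[[−512, 0], [−19171, −19683]]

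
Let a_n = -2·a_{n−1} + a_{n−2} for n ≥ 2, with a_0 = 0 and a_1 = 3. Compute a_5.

87

With companion matrix A = [[-2, 1], [1, 0]], [a_n, a_{n−1}]ᵀ = A·[a_{n−1}, a_{n−2}]ᵀ, so [a_5, a_4]ᵀ = A^4·[a_1, a_0]ᵀ.
A^4 = [[29, -12], [-12, 5]], giving [a_5, a_4]ᵀ = [[87], [-36]].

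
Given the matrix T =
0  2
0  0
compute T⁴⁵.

[[0, 0], [0, 0]]

T is strictly triangular, hence nilpotent: T² = 0, so T⁴⁵ = 0.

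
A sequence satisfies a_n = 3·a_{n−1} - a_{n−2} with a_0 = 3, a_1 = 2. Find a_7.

With companion matrix A = [[3, -1], [1, 0]], [a_n, a_{n−1}]ᵀ = A·[a_{n−1}, a_{n−2}]ᵀ, so [a_7, a_6]ᵀ = A^6·[a_1, a_0]ᵀ.
A^6 = [[377, -144], [144, -55]], giving [a_7, a_6]ᵀ = [[322], [123]].

322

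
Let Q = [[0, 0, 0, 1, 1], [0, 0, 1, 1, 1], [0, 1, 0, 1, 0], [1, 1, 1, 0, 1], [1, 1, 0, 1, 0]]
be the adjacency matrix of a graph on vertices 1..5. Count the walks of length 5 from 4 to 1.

The number of length-5 walks from vertex 4 to vertex 1 is entry (4,1) of Q⁵, where Q is the adjacency matrix.
Q² = [[2, 2, 1, 1, 1], [2, 3, 1, 2, 1], [1, 1, 2, 1, 2], [1, 2, 1, 4, 2], [1, 1, 2, 2, 3]]
Q³ = [[2, 3, 3, 6, 5], [3, 4, 5, 7, 7], [3, 5, 2, 6, 3], [6, 7, 6, 6, 7], [5, 7, 3, 7, 4]]
Q⁴ = [[11, 14, 9, 13, 11], [14, 19, 11, 19, 14], [9, 11, 11, 13, 14], [13, 19, 13, 26, 19], [11, 14, 14, 19, 19]]
Q⁵ = [[24, 33, 27, 45, 38], [33, 44, 38, 58, 52], [27, 38, 24, 45, 33], [45, 58, 45, 64, 58], [38, 52, 33, 58, 44]]

45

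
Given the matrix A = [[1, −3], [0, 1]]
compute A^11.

[[1, −33], [0, 1]]

A = I + N where N = [[0, −3], [0, 0]] is strictly upper-triangular, so N^2 = 0.
(I + N)^11 = I + 11·N = [[1, −33], [0, 1]].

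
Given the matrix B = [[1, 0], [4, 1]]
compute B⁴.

B = I + N where N = [[0, 0], [4, 0]] is strictly lower-triangular, so N² = 0.
(I + N)⁴ = I + 4·N = [[1, 0], [16, 1]].

[[1, 0], [16, 1]]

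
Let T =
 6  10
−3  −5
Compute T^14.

[[6, 10], [−3, −5]]

T² = T (a projection; rank 1, trace 1), so T^14 = T.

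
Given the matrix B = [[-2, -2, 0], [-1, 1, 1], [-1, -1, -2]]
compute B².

[[6, 2, -2], [0, 2, -1], [5, 3, 3]]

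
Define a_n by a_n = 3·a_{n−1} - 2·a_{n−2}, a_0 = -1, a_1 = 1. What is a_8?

509

With companion matrix C = [[3, -2], [1, 0]], [a_n, a_{n−1}]ᵀ = C·[a_{n−1}, a_{n−2}]ᵀ, so [a_8, a_7]ᵀ = C⁷·[a_1, a_0]ᵀ.
C⁷ = [[255, -254], [127, -126]], giving [a_8, a_7]ᵀ = [[509], [253]].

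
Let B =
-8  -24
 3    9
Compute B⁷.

B² = B (a projection; rank 1, trace 1), so B⁷ = B.

[[-8, -24], [3, 9]]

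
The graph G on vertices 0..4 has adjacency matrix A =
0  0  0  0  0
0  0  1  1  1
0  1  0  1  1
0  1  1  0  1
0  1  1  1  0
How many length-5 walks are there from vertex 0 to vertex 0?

0

The number of length-5 walks from vertex 0 to vertex 0 is entry (0,0) of A⁵, where A is the adjacency matrix.
A² = [[0, 0, 0, 0, 0], [0, 3, 2, 2, 2], [0, 2, 3, 2, 2], [0, 2, 2, 3, 2], [0, 2, 2, 2, 3]]
A³ = [[0, 0, 0, 0, 0], [0, 6, 7, 7, 7], [0, 7, 6, 7, 7], [0, 7, 7, 6, 7], [0, 7, 7, 7, 6]]
A⁴ = [[0, 0, 0, 0, 0], [0, 21, 20, 20, 20], [0, 20, 21, 20, 20], [0, 20, 20, 21, 20], [0, 20, 20, 20, 21]]
A⁵ = [[0, 0, 0, 0, 0], [0, 60, 61, 61, 61], [0, 61, 60, 61, 61], [0, 61, 61, 60, 61], [0, 61, 61, 61, 60]]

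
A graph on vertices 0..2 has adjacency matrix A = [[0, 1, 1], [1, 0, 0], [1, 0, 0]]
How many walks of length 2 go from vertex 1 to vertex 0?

The number of length-2 walks from vertex 1 to vertex 0 is entry (1,0) of A², where A is the adjacency matrix.
A² = [[2, 0, 0], [0, 1, 1], [0, 1, 1]]

0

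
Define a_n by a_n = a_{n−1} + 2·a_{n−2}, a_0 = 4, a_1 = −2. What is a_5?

18

With companion matrix Q = [[1, 2], [1, 0]], [a_n, a_{n−1}]ᵀ = Q·[a_{n−1}, a_{n−2}]ᵀ, so [a_5, a_4]ᵀ = Q⁴·[a_1, a_0]ᵀ.
Q⁴ = [[11, 10], [5, 6]], giving [a_5, a_4]ᵀ = [[18], [14]].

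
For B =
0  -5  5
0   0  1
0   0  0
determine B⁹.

[[0, 0, 0], [0, 0, 0], [0, 0, 0]]

B is strictly triangular, hence nilpotent: B³ = 0, so B⁹ = 0.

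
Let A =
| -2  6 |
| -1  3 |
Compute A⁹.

A² = A (a projection; rank 1, trace 1), so A⁹ = A.

[[-2, 6], [-1, 3]]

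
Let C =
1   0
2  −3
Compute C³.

C² = [[1, 0], [−4, 9]]
C³ = [[1, 0], [14, −27]]

[[1, 0], [14, −27]]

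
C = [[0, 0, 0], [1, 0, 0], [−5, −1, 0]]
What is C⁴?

[[0, 0, 0], [0, 0, 0], [0, 0, 0]]

C is strictly triangular, hence nilpotent: C³ = 0, so C⁴ = 0.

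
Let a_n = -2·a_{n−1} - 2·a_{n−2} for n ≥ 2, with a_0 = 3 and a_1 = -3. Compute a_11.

With companion matrix B = [[-2, -2], [1, 0]], [a_n, a_{n−1}]ᵀ = B·[a_{n−1}, a_{n−2}]ᵀ, so [a_11, a_10]ᵀ = B¹⁰·[a_1, a_0]ᵀ.
B¹⁰ = [[32, 64], [-32, -32]], giving [a_11, a_10]ᵀ = [[96], [0]].

96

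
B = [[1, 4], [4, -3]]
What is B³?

[[-15, 92], [92, -107]]

B² = [[17, -8], [-8, 25]]
B³ = [[-15, 92], [92, -107]]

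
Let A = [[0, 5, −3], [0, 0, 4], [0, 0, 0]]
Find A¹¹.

A is strictly triangular, hence nilpotent: A³ = 0, so A¹¹ = 0.

[[0, 0, 0], [0, 0, 0], [0, 0, 0]]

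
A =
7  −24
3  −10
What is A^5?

[[247, −744], [93, −280]]

tr A = −3 and det A = 2, so the characteristic polynomial is λ² − (−3)λ + (2) with roots −1 and −2.
Eigenvectors give P = [[3, −8], [1, −3]] with P⁻¹ = [[3, −8], [1, −3]], and A = P·diag(−1, −2)·P⁻¹.
Then A^5 = P·diag(−1, −32)·P⁻¹ = [[−3, 256], [−1, 96]] · [[3, −8], [1, −3]] = [[247, −744], [93, −280]].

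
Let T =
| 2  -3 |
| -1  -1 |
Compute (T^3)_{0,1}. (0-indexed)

-18

T^2 = [[7, -3], [-1, 4]]
T^3 = [[17, -18], [-6, -1]]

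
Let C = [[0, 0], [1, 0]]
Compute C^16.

[[0, 0], [0, 0]]

C is strictly triangular, hence nilpotent: C^2 = 0, so C^16 = 0.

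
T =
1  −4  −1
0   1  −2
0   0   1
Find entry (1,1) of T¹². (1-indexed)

1

T = I + N where N = [[0, −4, −1], [0, 0, −2], [0, 0, 0]] is strictly upper-triangular, so N³ = 0.
(I + N)¹² = I + 12·N + 66·N² = [[1, −48, 516], [0, 1, −24], [0, 0, 1]].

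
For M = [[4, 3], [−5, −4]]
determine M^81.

M² = I (check: tr M = 0 and det M = −1), so M^81 = M since 81 is odd.

[[4, 3], [−5, −4]]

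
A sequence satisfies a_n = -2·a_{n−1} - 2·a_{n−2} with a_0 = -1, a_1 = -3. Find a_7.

40

With companion matrix T = [[-2, -2], [1, 0]], [a_n, a_{n−1}]ᵀ = T·[a_{n−1}, a_{n−2}]ᵀ, so [a_7, a_6]ᵀ = T⁶·[a_1, a_0]ᵀ.
T⁶ = [[-8, -16], [8, 8]], giving [a_7, a_6]ᵀ = [[40], [-32]].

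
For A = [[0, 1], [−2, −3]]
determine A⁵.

tr A = −3 and det A = 2, so the characteristic polynomial is λ² − (−3)λ + (2) with roots −2 and −1.
Eigenvectors give P = [[1, −1], [−2, 1]] with P⁻¹ = [[−1, −1], [−2, −1]], and A = P·diag(−2, −1)·P⁻¹.
Then A⁵ = P·diag(−32, −1)·P⁻¹ = [[−32, 1], [64, −1]] · [[−1, −1], [−2, −1]] = [[30, 31], [−62, −63]].

[[30, 31], [−62, −63]]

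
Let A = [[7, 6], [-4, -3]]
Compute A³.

tr A = 4 and det A = 3, so the characteristic polynomial is λ² − (4)λ + (3) with roots 1 and 3.
Eigenvectors give P = [[-1, 3], [1, -2]] with P⁻¹ = [[2, 3], [1, 1]], and A = P·diag(1, 3)·P⁻¹.
Then A³ = P·diag(1, 27)·P⁻¹ = [[-1, 81], [1, -54]] · [[2, 3], [1, 1]] = [[79, 78], [-52, -51]].

[[79, 78], [-52, -51]]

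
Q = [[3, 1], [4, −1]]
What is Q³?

[[47, 11], [44, 3]]

Q² = [[13, 2], [8, 5]]
Q³ = [[47, 11], [44, 3]]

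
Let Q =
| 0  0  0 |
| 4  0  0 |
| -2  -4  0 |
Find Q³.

[[0, 0, 0], [0, 0, 0], [0, 0, 0]]

Q is strictly triangular, hence nilpotent: Q³ = 0, so Q³ = 0.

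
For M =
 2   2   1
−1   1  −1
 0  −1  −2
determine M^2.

[[2, 5, −2], [−3, 0, 0], [1, 1, 5]]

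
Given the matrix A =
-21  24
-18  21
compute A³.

tr A = 0 and det A = -9, so the characteristic polynomial is λ² − (0)λ + (-9) with roots 3 and -3.
Eigenvectors give P = [[1, 4], [1, 3]] with P⁻¹ = [[-3, 4], [1, -1]], and A = P·diag(3, -3)·P⁻¹.
Then A³ = P·diag(27, -27)·P⁻¹ = [[27, -108], [27, -81]] · [[-3, 4], [1, -1]] = [[-189, 216], [-162, 189]].

[[-189, 216], [-162, 189]]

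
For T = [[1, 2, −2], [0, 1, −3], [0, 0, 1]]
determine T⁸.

[[1, 16, −184], [0, 1, −24], [0, 0, 1]]

T = I + N where N = [[0, 2, −2], [0, 0, −3], [0, 0, 0]] is strictly upper-triangular, so N³ = 0.
(I + N)⁸ = I + 8·N + 28·N² = [[1, 16, −184], [0, 1, −24], [0, 0, 1]].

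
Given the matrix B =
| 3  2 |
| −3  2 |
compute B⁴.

B² = [[3, 10], [−15, −2]]
B³ = [[−21, 26], [−39, −34]]
B⁴ = [[−141, 10], [−15, −146]]

[[−141, 10], [−15, −146]]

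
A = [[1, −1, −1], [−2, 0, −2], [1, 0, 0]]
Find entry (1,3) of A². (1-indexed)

1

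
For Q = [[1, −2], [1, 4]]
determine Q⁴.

[[−49, −130], [65, 146]]

tr Q = 5 and det Q = 6, so the characteristic polynomial is λ² − (5)λ + (6) with roots 2 and 3.
Eigenvectors give P = [[−2, −1], [1, 1]] with P⁻¹ = [[−1, −1], [1, 2]], and Q = P·diag(2, 3)·P⁻¹.
Then Q⁴ = P·diag(16, 81)·P⁻¹ = [[−32, −81], [16, 81]] · [[−1, −1], [1, 2]] = [[−49, −130], [65, 146]].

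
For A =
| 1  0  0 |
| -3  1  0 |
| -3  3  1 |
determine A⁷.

[[1, 0, 0], [-21, 1, 0], [-210, 21, 1]]

A = I + N where N = [[0, 0, 0], [-3, 0, 0], [-3, 3, 0]] is strictly lower-triangular, so N³ = 0.
(I + N)⁷ = I + 7·N + 21·N² = [[1, 0, 0], [-21, 1, 0], [-210, 21, 1]].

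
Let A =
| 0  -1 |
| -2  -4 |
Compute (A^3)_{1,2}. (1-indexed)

-18

A^2 = [[2, 4], [8, 18]]
A^3 = [[-8, -18], [-36, -80]]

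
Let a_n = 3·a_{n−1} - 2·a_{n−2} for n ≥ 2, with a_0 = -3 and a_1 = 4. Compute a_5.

214

With companion matrix A = [[3, -2], [1, 0]], [a_n, a_{n−1}]ᵀ = A·[a_{n−1}, a_{n−2}]ᵀ, so [a_5, a_4]ᵀ = A^4·[a_1, a_0]ᵀ.
A^4 = [[31, -30], [15, -14]], giving [a_5, a_4]ᵀ = [[214], [102]].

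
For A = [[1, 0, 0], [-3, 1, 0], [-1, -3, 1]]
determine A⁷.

A = I + N where N = [[0, 0, 0], [-3, 0, 0], [-1, -3, 0]] is strictly lower-triangular, so N³ = 0.
(I + N)⁷ = I + 7·N + 21·N² = [[1, 0, 0], [-21, 1, 0], [182, -21, 1]].

[[1, 0, 0], [-21, 1, 0], [182, -21, 1]]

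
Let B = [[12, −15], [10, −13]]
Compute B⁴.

[[−114, 195], [−130, 211]]

tr B = −1 and det B = −6, so the characteristic polynomial is λ² − (−1)λ + (−6) with roots 2 and −3.
Eigenvectors give P = [[3, 1], [2, 1]] with P⁻¹ = [[1, −1], [−2, 3]], and B = P·diag(2, −3)·P⁻¹.
Then B⁴ = P·diag(16, 81)·P⁻¹ = [[48, 81], [32, 81]] · [[1, −1], [−2, 3]] = [[−114, 195], [−130, 211]].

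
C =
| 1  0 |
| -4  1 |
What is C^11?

C = I + N where N = [[0, 0], [-4, 0]] is strictly lower-triangular, so N^2 = 0.
(I + N)^11 = I + 11·N = [[1, 0], [-44, 1]].

[[1, 0], [-44, 1]]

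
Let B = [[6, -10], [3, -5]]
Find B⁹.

[[6, -10], [3, -5]]

B² = B (a projection; rank 1, trace 1), so B⁹ = B.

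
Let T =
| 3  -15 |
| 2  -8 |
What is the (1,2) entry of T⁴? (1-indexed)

tr T = -5 and det T = 6, so the characteristic polynomial is λ² − (-5)λ + (6) with roots -2 and -3.
Eigenvectors give P = [[3, -5], [1, -2]] with P⁻¹ = [[2, -5], [1, -3]], and T = P·diag(-2, -3)·P⁻¹.
Then T⁴ = P·diag(16, 81)·P⁻¹ = [[48, -405], [16, -162]] · [[2, -5], [1, -3]] = [[-309, 975], [-130, 406]].

975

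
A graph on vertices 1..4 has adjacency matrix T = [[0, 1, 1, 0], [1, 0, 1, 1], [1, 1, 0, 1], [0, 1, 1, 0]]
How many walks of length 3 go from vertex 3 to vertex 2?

5

The number of length-3 walks from vertex 3 to vertex 2 is entry (3,2) of T³, where T is the adjacency matrix.
T² = [[2, 1, 1, 2], [1, 3, 2, 1], [1, 2, 3, 1], [2, 1, 1, 2]]
T³ = [[2, 5, 5, 2], [5, 4, 5, 5], [5, 5, 4, 5], [2, 5, 5, 2]]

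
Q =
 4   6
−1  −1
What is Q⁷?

[[382, 762], [−127, −253]]

tr Q = 3 and det Q = 2, so the characteristic polynomial is λ² − (3)λ + (2) with roots 2 and 1.
Eigenvectors give P = [[−3, 2], [1, −1]] with P⁻¹ = [[−1, −2], [−1, −3]], and Q = P·diag(2, 1)·P⁻¹.
Then Q⁷ = P·diag(128, 1)·P⁻¹ = [[−384, 2], [128, −1]] · [[−1, −2], [−1, −3]] = [[382, 762], [−127, −253]].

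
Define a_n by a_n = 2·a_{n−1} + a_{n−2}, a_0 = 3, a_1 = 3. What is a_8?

With companion matrix A = [[2, 1], [1, 0]], [a_n, a_{n−1}]ᵀ = A·[a_{n−1}, a_{n−2}]ᵀ, so [a_8, a_7]ᵀ = A⁷·[a_1, a_0]ᵀ.
A⁷ = [[408, 169], [169, 70]], giving [a_8, a_7]ᵀ = [[1731], [717]].

1731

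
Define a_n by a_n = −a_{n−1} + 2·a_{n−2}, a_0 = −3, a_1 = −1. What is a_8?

With companion matrix B = [[−1, 2], [1, 0]], [a_n, a_{n−1}]ᵀ = B·[a_{n−1}, a_{n−2}]ᵀ, so [a_8, a_7]ᵀ = B⁷·[a_1, a_0]ᵀ.
B⁷ = [[−85, 86], [43, −42]], giving [a_8, a_7]ᵀ = [[−173], [83]].

−173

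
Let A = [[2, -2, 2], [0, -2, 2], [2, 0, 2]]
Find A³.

A² = [[8, 0, 4], [4, 4, 0], [8, -4, 8]]
A³ = [[24, -16, 24], [8, -16, 16], [32, -8, 24]]

[[24, -16, 24], [8, -16, 16], [32, -8, 24]]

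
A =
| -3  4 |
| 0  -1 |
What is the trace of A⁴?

A² = [[9, -16], [0, 1]]
A³ = [[-27, 52], [0, -1]]
A⁴ = [[81, -160], [0, 1]]

82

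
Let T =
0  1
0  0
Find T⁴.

T is strictly triangular, hence nilpotent: T² = 0, so T⁴ = 0.

[[0, 0], [0, 0]]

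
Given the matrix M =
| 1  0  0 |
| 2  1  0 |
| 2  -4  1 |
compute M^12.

[[1, 0, 0], [24, 1, 0], [-504, -48, 1]]

M = I + N where N = [[0, 0, 0], [2, 0, 0], [2, -4, 0]] is strictly lower-triangular, so N^3 = 0.
(I + N)^12 = I + 12·N + 66·N^2 = [[1, 0, 0], [24, 1, 0], [-504, -48, 1]].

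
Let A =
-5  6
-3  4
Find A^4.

[[31, -30], [15, -14]]

tr A = -1 and det A = -2, so the characteristic polynomial is λ² − (-1)λ + (-2) with roots -2 and 1.
Eigenvectors give P = [[2, -1], [1, -1]] with P⁻¹ = [[1, -1], [1, -2]], and A = P·diag(-2, 1)·P⁻¹.
Then A^4 = P·diag(16, 1)·P⁻¹ = [[32, -1], [16, -1]] · [[1, -1], [1, -2]] = [[31, -30], [15, -14]].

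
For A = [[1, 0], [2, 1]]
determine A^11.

A = I + N where N = [[0, 0], [2, 0]] is strictly lower-triangular, so N^2 = 0.
(I + N)^11 = I + 11·N = [[1, 0], [22, 1]].

[[1, 0], [22, 1]]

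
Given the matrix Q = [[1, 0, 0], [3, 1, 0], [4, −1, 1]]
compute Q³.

[[1, 0, 0], [9, 1, 0], [3, −3, 1]]

Q = I + N where N = [[0, 0, 0], [3, 0, 0], [4, −1, 0]] is strictly lower-triangular, so N³ = 0.
(I + N)³ = I + 3·N + 3·N² = [[1, 0, 0], [9, 1, 0], [3, −3, 1]].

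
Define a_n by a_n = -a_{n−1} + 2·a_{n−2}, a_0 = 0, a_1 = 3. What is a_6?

-63

With companion matrix A = [[-1, 2], [1, 0]], [a_n, a_{n−1}]ᵀ = A·[a_{n−1}, a_{n−2}]ᵀ, so [a_6, a_5]ᵀ = A^5·[a_1, a_0]ᵀ.
A^5 = [[-21, 22], [11, -10]], giving [a_6, a_5]ᵀ = [[-63], [33]].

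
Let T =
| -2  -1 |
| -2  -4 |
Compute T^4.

T^2 = [[6, 6], [12, 18]]
T^3 = [[-24, -30], [-60, -84]]
T^4 = [[108, 144], [288, 396]]

[[108, 144], [288, 396]]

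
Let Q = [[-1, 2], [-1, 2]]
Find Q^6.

[[-1, 2], [-1, 2]]

Q² = Q (a projection; rank 1, trace 1), so Q^6 = Q.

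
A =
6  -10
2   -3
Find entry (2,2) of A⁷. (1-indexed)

-507

tr A = 3 and det A = 2, so the characteristic polynomial is λ² − (3)λ + (2) with roots 1 and 2.
Eigenvectors give P = [[2, 5], [1, 2]] with P⁻¹ = [[-2, 5], [1, -2]], and A = P·diag(1, 2)·P⁻¹.
Then A⁷ = P·diag(1, 128)·P⁻¹ = [[2, 640], [1, 256]] · [[-2, 5], [1, -2]] = [[636, -1270], [254, -507]].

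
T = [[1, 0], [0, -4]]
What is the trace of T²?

17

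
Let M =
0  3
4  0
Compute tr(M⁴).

M² = [[12, 0], [0, 12]]
M³ = [[0, 36], [48, 0]]
M⁴ = [[144, 0], [0, 144]]

288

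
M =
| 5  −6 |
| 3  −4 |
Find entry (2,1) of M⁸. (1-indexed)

255

tr M = 1 and det M = −2, so the characteristic polynomial is λ² − (1)λ + (−2) with roots 2 and −1.
Eigenvectors give P = [[−2, −1], [−1, −1]] with P⁻¹ = [[−1, 1], [1, −2]], and M = P·diag(2, −1)·P⁻¹.
Then M⁸ = P·diag(256, 1)·P⁻¹ = [[−512, −1], [−256, −1]] · [[−1, 1], [1, −2]] = [[511, −510], [255, −254]].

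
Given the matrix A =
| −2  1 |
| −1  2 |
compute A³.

A² = [[3, 0], [0, 3]]
A³ = [[−6, 3], [−3, 6]]

[[−6, 3], [−3, 6]]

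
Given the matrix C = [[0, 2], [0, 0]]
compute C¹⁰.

C is strictly triangular, hence nilpotent: C² = 0, so C¹⁰ = 0.

[[0, 0], [0, 0]]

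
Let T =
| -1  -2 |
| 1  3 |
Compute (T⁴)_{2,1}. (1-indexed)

12

T² = [[-1, -4], [2, 7]]
T³ = [[-3, -10], [5, 17]]
T⁴ = [[-7, -24], [12, 41]]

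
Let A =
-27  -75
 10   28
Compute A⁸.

tr A = 1 and det A = -6, so the characteristic polynomial is λ² − (1)λ + (-6) with roots -2 and 3.
Eigenvectors give P = [[-3, -5], [1, 2]] with P⁻¹ = [[-2, -5], [1, 3]], and A = P·diag(-2, 3)·P⁻¹.
Then A⁸ = P·diag(256, 6561)·P⁻¹ = [[-768, -32805], [256, 13122]] · [[-2, -5], [1, 3]] = [[-31269, -94575], [12610, 38086]].

[[-31269, -94575], [12610, 38086]]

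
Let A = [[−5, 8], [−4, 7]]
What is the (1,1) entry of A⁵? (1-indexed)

−245

tr A = 2 and det A = −3, so the characteristic polynomial is λ² − (2)λ + (−3) with roots 3 and −1.
Eigenvectors give P = [[1, 2], [1, 1]] with P⁻¹ = [[−1, 2], [1, −1]], and A = P·diag(3, −1)·P⁻¹.
Then A⁵ = P·diag(243, −1)·P⁻¹ = [[243, −2], [243, −1]] · [[−1, 2], [1, −1]] = [[−245, 488], [−244, 487]].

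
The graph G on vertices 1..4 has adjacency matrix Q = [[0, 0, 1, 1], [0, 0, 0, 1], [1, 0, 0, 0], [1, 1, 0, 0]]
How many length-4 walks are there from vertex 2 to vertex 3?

0

The number of length-4 walks from vertex 2 to vertex 3 is entry (2,3) of Q⁴, where Q is the adjacency matrix.
Q² = [[2, 1, 0, 0], [1, 1, 0, 0], [0, 0, 1, 1], [0, 0, 1, 2]]
Q³ = [[0, 0, 2, 3], [0, 0, 1, 2], [2, 1, 0, 0], [3, 2, 0, 0]]
Q⁴ = [[5, 3, 0, 0], [3, 2, 0, 0], [0, 0, 2, 3], [0, 0, 3, 5]]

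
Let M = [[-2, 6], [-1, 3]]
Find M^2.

M² = M (a projection; rank 1, trace 1), so M^2 = M.

[[-2, 6], [-1, 3]]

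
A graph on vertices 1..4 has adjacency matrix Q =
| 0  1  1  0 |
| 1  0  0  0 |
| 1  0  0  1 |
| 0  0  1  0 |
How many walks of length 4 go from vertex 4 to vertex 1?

The number of length-4 walks from vertex 4 to vertex 1 is entry (4,1) of Q⁴, where Q is the adjacency matrix.
Q² = [[2, 0, 0, 1], [0, 1, 1, 0], [0, 1, 2, 0], [1, 0, 0, 1]]
Q³ = [[0, 2, 3, 0], [2, 0, 0, 1], [3, 0, 0, 2], [0, 1, 2, 0]]
Q⁴ = [[5, 0, 0, 3], [0, 2, 3, 0], [0, 3, 5, 0], [3, 0, 0, 2]]

3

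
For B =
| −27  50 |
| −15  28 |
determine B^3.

tr B = 1 and det B = −6, so the characteristic polynomial is λ² − (1)λ + (−6) with roots 3 and −2.
Eigenvectors give P = [[5, 2], [3, 1]] with P⁻¹ = [[−1, 2], [3, −5]], and B = P·diag(3, −2)·P⁻¹.
Then B^3 = P·diag(27, −8)·P⁻¹ = [[135, −16], [81, −8]] · [[−1, 2], [3, −5]] = [[−183, 350], [−105, 202]].

[[−183, 350], [−105, 202]]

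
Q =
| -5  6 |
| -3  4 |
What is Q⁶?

[[127, -126], [63, -62]]

tr Q = -1 and det Q = -2, so the characteristic polynomial is λ² − (-1)λ + (-2) with roots -2 and 1.
Eigenvectors give P = [[2, 1], [1, 1]] with P⁻¹ = [[1, -1], [-1, 2]], and Q = P·diag(-2, 1)·P⁻¹.
Then Q⁶ = P·diag(64, 1)·P⁻¹ = [[128, 1], [64, 1]] · [[1, -1], [-1, 2]] = [[127, -126], [63, -62]].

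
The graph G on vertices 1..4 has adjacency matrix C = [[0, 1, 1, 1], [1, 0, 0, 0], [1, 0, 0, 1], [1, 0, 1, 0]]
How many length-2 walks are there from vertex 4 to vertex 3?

1

The number of length-2 walks from vertex 4 to vertex 3 is entry (4,3) of C², where C is the adjacency matrix.
C² = [[3, 0, 1, 1], [0, 1, 1, 1], [1, 1, 2, 1], [1, 1, 1, 2]]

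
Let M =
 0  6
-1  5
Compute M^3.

tr M = 5 and det M = 6, so the characteristic polynomial is λ² − (5)λ + (6) with roots 3 and 2.
Eigenvectors give P = [[-2, 3], [-1, 1]] with P⁻¹ = [[1, -3], [1, -2]], and M = P·diag(3, 2)·P⁻¹.
Then M^3 = P·diag(27, 8)·P⁻¹ = [[-54, 24], [-27, 8]] · [[1, -3], [1, -2]] = [[-30, 114], [-19, 65]].

[[-30, 114], [-19, 65]]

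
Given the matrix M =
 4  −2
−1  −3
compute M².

[[18, −2], [−1, 11]]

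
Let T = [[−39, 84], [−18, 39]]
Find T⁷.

[[−28431, 61236], [−13122, 28431]]

tr T = 0 and det T = −9, so the characteristic polynomial is λ² − (0)λ + (−9) with roots 3 and −3.
Eigenvectors give P = [[2, 7], [1, 3]] with P⁻¹ = [[−3, 7], [1, −2]], and T = P·diag(3, −3)·P⁻¹.
Then T⁷ = P·diag(2187, −2187)·P⁻¹ = [[4374, −15309], [2187, −6561]] · [[−3, 7], [1, −2]] = [[−28431, 61236], [−13122, 28431]].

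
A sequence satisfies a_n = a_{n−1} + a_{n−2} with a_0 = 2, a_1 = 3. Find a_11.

With companion matrix Q = [[1, 1], [1, 0]], [a_n, a_{n−1}]ᵀ = Q·[a_{n−1}, a_{n−2}]ᵀ, so [a_11, a_10]ᵀ = Q¹⁰·[a_1, a_0]ᵀ.
Q¹⁰ = [[89, 55], [55, 34]], giving [a_11, a_10]ᵀ = [[377], [233]].

377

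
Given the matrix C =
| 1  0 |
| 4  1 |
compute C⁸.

C = I + N where N = [[0, 0], [4, 0]] is strictly lower-triangular, so N² = 0.
(I + N)⁸ = I + 8·N = [[1, 0], [32, 1]].

[[1, 0], [32, 1]]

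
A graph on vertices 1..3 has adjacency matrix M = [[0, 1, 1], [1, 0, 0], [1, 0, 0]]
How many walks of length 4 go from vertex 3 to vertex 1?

0

The number of length-4 walks from vertex 3 to vertex 1 is entry (3,1) of M^4, where M is the adjacency matrix.
M^2 = [[2, 0, 0], [0, 1, 1], [0, 1, 1]]
M^3 = [[0, 2, 2], [2, 0, 0], [2, 0, 0]]
M^4 = [[4, 0, 0], [0, 2, 2], [0, 2, 2]]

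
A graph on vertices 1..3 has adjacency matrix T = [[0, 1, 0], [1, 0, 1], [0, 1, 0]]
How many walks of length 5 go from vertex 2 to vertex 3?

The number of length-5 walks from vertex 2 to vertex 3 is entry (2,3) of T⁵, where T is the adjacency matrix.
T² = [[1, 0, 1], [0, 2, 0], [1, 0, 1]]
T³ = [[0, 2, 0], [2, 0, 2], [0, 2, 0]]
T⁴ = [[2, 0, 2], [0, 4, 0], [2, 0, 2]]
T⁵ = [[0, 4, 0], [4, 0, 4], [0, 4, 0]]

4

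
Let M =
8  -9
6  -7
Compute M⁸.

[[766, -765], [510, -509]]

tr M = 1 and det M = -2, so the characteristic polynomial is λ² − (1)λ + (-2) with roots -1 and 2.
Eigenvectors give P = [[1, 3], [1, 2]] with P⁻¹ = [[-2, 3], [1, -1]], and M = P·diag(-1, 2)·P⁻¹.
Then M⁸ = P·diag(1, 256)·P⁻¹ = [[1, 768], [1, 512]] · [[-2, 3], [1, -1]] = [[766, -765], [510, -509]].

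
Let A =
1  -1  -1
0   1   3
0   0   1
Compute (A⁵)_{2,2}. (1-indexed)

A = I + N where N = [[0, -1, -1], [0, 0, 3], [0, 0, 0]] is strictly upper-triangular, so N³ = 0.
(I + N)⁵ = I + 5·N + 10·N² = [[1, -5, -35], [0, 1, 15], [0, 0, 1]].

1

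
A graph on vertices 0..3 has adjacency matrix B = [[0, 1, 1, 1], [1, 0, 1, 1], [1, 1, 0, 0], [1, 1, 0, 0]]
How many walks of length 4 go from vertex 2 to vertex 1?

9

The number of length-4 walks from vertex 2 to vertex 1 is entry (2,1) of B⁴, where B is the adjacency matrix.
B² = [[3, 2, 1, 1], [2, 3, 1, 1], [1, 1, 2, 2], [1, 1, 2, 2]]
B³ = [[4, 5, 5, 5], [5, 4, 5, 5], [5, 5, 2, 2], [5, 5, 2, 2]]
B⁴ = [[15, 14, 9, 9], [14, 15, 9, 9], [9, 9, 10, 10], [9, 9, 10, 10]]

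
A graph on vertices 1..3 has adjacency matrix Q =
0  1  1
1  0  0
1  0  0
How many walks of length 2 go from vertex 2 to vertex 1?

The number of length-2 walks from vertex 2 to vertex 1 is entry (2,1) of Q², where Q is the adjacency matrix.
Q² = [[2, 0, 0], [0, 1, 1], [0, 1, 1]]

0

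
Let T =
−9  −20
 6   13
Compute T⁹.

[[−98409, −196820], [59046, 118093]]

tr T = 4 and det T = 3, so the characteristic polynomial is λ² − (4)λ + (3) with roots 3 and 1.
Eigenvectors give P = [[−5, −2], [3, 1]] with P⁻¹ = [[1, 2], [−3, −5]], and T = P·diag(3, 1)·P⁻¹.
Then T⁹ = P·diag(19683, 1)·P⁻¹ = [[−98415, −2], [59049, 1]] · [[1, 2], [−3, −5]] = [[−98409, −196820], [59046, 118093]].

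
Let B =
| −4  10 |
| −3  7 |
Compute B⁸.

[[−1274, 2550], [−765, 1531]]

tr B = 3 and det B = 2, so the characteristic polynomial is λ² − (3)λ + (2) with roots 1 and 2.
Eigenvectors give P = [[2, 5], [1, 3]] with P⁻¹ = [[3, −5], [−1, 2]], and B = P·diag(1, 2)·P⁻¹.
Then B⁸ = P·diag(1, 256)·P⁻¹ = [[2, 1280], [1, 768]] · [[3, −5], [−1, 2]] = [[−1274, 2550], [−765, 1531]].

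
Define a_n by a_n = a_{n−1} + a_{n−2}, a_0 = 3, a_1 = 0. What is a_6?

With companion matrix B = [[1, 1], [1, 0]], [a_n, a_{n−1}]ᵀ = B·[a_{n−1}, a_{n−2}]ᵀ, so [a_6, a_5]ᵀ = B⁵·[a_1, a_0]ᵀ.
B⁵ = [[8, 5], [5, 3]], giving [a_6, a_5]ᵀ = [[15], [9]].

15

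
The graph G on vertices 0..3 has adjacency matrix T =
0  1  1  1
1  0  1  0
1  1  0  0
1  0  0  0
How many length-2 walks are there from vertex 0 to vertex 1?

1

The number of length-2 walks from vertex 0 to vertex 1 is entry (0,1) of T^2, where T is the adjacency matrix.
T^2 = [[3, 1, 1, 0], [1, 2, 1, 1], [1, 1, 2, 1], [0, 1, 1, 1]]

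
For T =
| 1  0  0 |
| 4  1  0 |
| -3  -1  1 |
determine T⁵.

[[1, 0, 0], [20, 1, 0], [-55, -5, 1]]

T = I + N where N = [[0, 0, 0], [4, 0, 0], [-3, -1, 0]] is strictly lower-triangular, so N³ = 0.
(I + N)⁵ = I + 5·N + 10·N² = [[1, 0, 0], [20, 1, 0], [-55, -5, 1]].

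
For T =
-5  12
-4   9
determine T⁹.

[[-59045, 118092], [-39364, 78729]]

tr T = 4 and det T = 3, so the characteristic polynomial is λ² − (4)λ + (3) with roots 3 and 1.
Eigenvectors give P = [[-3, 2], [-2, 1]] with P⁻¹ = [[1, -2], [2, -3]], and T = P·diag(3, 1)·P⁻¹.
Then T⁹ = P·diag(19683, 1)·P⁻¹ = [[-59049, 2], [-39366, 1]] · [[1, -2], [2, -3]] = [[-59045, 118092], [-39364, 78729]].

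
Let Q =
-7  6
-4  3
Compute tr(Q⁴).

tr Q = -4 and det Q = 3, so the characteristic polynomial is λ² − (-4)λ + (3) with roots -3 and -1.
Eigenvectors give P = [[-3, 1], [-2, 1]] with P⁻¹ = [[-1, 1], [-2, 3]], and Q = P·diag(-3, -1)·P⁻¹.
Then Q⁴ = P·diag(81, 1)·P⁻¹ = [[-243, 1], [-162, 1]] · [[-1, 1], [-2, 3]] = [[241, -240], [160, -159]].

82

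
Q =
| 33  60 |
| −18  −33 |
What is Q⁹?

tr Q = 0 and det Q = −9, so the characteristic polynomial is λ² − (0)λ + (−9) with roots 3 and −3.
Eigenvectors give P = [[2, 5], [−1, −3]] with P⁻¹ = [[3, 5], [−1, −2]], and Q = P·diag(3, −3)·P⁻¹.
Then Q⁹ = P·diag(19683, −19683)·P⁻¹ = [[39366, −98415], [−19683, 59049]] · [[3, 5], [−1, −2]] = [[216513, 393660], [−118098, −216513]].

[[216513, 393660], [−118098, −216513]]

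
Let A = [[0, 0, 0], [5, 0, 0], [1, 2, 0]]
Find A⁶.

[[0, 0, 0], [0, 0, 0], [0, 0, 0]]

A is strictly triangular, hence nilpotent: A³ = 0, so A⁶ = 0.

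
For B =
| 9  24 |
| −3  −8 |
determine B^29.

B² = B (a projection; rank 1, trace 1), so B^29 = B.

[[9, 24], [−3, −8]]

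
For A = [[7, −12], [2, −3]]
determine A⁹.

tr A = 4 and det A = 3, so the characteristic polynomial is λ² − (4)λ + (3) with roots 3 and 1.
Eigenvectors give P = [[3, −2], [1, −1]] with P⁻¹ = [[1, −2], [1, −3]], and A = P·diag(3, 1)·P⁻¹.
Then A⁹ = P·diag(19683, 1)·P⁻¹ = [[59049, −2], [19683, −1]] · [[1, −2], [1, −3]] = [[59047, −118092], [19682, −39363]].

[[59047, −118092], [19682, −39363]]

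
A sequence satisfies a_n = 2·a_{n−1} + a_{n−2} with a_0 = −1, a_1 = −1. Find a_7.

With companion matrix M = [[2, 1], [1, 0]], [a_n, a_{n−1}]ᵀ = M·[a_{n−1}, a_{n−2}]ᵀ, so [a_7, a_6]ᵀ = M⁶·[a_1, a_0]ᵀ.
M⁶ = [[169, 70], [70, 29]], giving [a_7, a_6]ᵀ = [[−239], [−99]].

−239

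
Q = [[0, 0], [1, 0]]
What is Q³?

[[0, 0], [0, 0]]

Q is strictly triangular, hence nilpotent: Q² = 0, so Q³ = 0.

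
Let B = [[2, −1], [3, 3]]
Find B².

[[1, −5], [15, 6]]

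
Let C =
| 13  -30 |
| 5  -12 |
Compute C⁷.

[[6817, -13890], [2315, -4758]]

tr C = 1 and det C = -6, so the characteristic polynomial is λ² − (1)λ + (-6) with roots 3 and -2.
Eigenvectors give P = [[3, -2], [1, -1]] with P⁻¹ = [[1, -2], [1, -3]], and C = P·diag(3, -2)·P⁻¹.
Then C⁷ = P·diag(2187, -128)·P⁻¹ = [[6561, 256], [2187, 128]] · [[1, -2], [1, -3]] = [[6817, -13890], [2315, -4758]].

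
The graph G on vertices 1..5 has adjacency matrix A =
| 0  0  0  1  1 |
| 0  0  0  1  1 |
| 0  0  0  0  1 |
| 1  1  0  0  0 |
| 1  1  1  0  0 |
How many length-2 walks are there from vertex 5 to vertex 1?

The number of length-2 walks from vertex 5 to vertex 1 is entry (5,1) of A², where A is the adjacency matrix.
A² = [[2, 2, 1, 0, 0], [2, 2, 1, 0, 0], [1, 1, 1, 0, 0], [0, 0, 0, 2, 2], [0, 0, 0, 2, 3]]

0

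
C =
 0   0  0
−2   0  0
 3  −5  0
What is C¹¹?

C is strictly triangular, hence nilpotent: C³ = 0, so C¹¹ = 0.

[[0, 0, 0], [0, 0, 0], [0, 0, 0]]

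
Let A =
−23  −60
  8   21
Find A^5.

tr A = −2 and det A = −3, so the characteristic polynomial is λ² − (−2)λ + (−3) with roots −3 and 1.
Eigenvectors give P = [[−3, −5], [1, 2]] with P⁻¹ = [[−2, −5], [1, 3]], and A = P·diag(−3, 1)·P⁻¹.
Then A^5 = P·diag(−243, 1)·P⁻¹ = [[729, −5], [−243, 2]] · [[−2, −5], [1, 3]] = [[−1463, −3660], [488, 1221]].

[[−1463, −3660], [488, 1221]]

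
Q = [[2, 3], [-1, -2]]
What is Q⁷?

[[2, 3], [-1, -2]]

Q² = I (check: tr Q = 0 and det Q = -1), so Q⁷ = Q since 7 is odd.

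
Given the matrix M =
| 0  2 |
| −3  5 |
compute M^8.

[[−12354, 12610], [−18915, 19171]]

tr M = 5 and det M = 6, so the characteristic polynomial is λ² − (5)λ + (6) with roots 3 and 2.
Eigenvectors give P = [[2, −1], [3, −1]] with P⁻¹ = [[−1, 1], [−3, 2]], and M = P·diag(3, 2)·P⁻¹.
Then M^8 = P·diag(6561, 256)·P⁻¹ = [[13122, −256], [19683, −256]] · [[−1, 1], [−3, 2]] = [[−12354, 12610], [−18915, 19171]].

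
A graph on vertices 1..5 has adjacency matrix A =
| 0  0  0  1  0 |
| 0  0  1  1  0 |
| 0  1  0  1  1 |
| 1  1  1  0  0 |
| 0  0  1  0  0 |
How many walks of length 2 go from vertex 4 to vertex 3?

1

The number of length-2 walks from vertex 4 to vertex 3 is entry (4,3) of A², where A is the adjacency matrix.
A² = [[1, 1, 1, 0, 0], [1, 2, 1, 1, 1], [1, 1, 3, 1, 0], [0, 1, 1, 3, 1], [0, 1, 0, 1, 1]]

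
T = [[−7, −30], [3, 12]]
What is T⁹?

tr T = 5 and det T = 6, so the characteristic polynomial is λ² − (5)λ + (6) with roots 2 and 3.
Eigenvectors give P = [[−10, −3], [3, 1]] with P⁻¹ = [[−1, −3], [3, 10]], and T = P·diag(2, 3)·P⁻¹.
Then T⁹ = P·diag(512, 19683)·P⁻¹ = [[−5120, −59049], [1536, 19683]] · [[−1, −3], [3, 10]] = [[−172027, −575130], [57513, 192222]].

[[−172027, −575130], [57513, 192222]]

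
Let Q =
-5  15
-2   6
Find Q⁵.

Q² = Q (a projection; rank 1, trace 1), so Q⁵ = Q.

[[-5, 15], [-2, 6]]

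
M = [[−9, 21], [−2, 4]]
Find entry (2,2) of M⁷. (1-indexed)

tr M = −5 and det M = 6, so the characteristic polynomial is λ² − (−5)λ + (6) with roots −2 and −3.
Eigenvectors give P = [[−3, −7], [−1, −2]] with P⁻¹ = [[2, −7], [−1, 3]], and M = P·diag(−2, −3)·P⁻¹.
Then M⁷ = P·diag(−128, −2187)·P⁻¹ = [[384, 15309], [128, 4374]] · [[2, −7], [−1, 3]] = [[−14541, 43239], [−4118, 12226]].

12226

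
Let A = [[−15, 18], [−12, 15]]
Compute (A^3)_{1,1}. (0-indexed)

tr A = 0 and det A = −9, so the characteristic polynomial is λ² − (0)λ + (−9) with roots −3 and 3.
Eigenvectors give P = [[3, 1], [2, 1]] with P⁻¹ = [[1, −1], [−2, 3]], and A = P·diag(−3, 3)·P⁻¹.
Then A^3 = P·diag(−27, 27)·P⁻¹ = [[−81, 27], [−54, 27]] · [[1, −1], [−2, 3]] = [[−135, 162], [−108, 135]].

135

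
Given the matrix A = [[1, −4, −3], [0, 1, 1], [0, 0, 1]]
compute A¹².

A = I + N where N = [[0, −4, −3], [0, 0, 1], [0, 0, 0]] is strictly upper-triangular, so N³ = 0.
(I + N)¹² = I + 12·N + 66·N² = [[1, −48, −300], [0, 1, 12], [0, 0, 1]].

[[1, −48, −300], [0, 1, 12], [0, 0, 1]]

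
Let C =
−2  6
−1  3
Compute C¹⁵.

[[−2, 6], [−1, 3]]

C² = C (a projection; rank 1, trace 1), so C¹⁵ = C.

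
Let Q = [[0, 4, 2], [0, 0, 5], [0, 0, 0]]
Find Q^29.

[[0, 0, 0], [0, 0, 0], [0, 0, 0]]

Q is strictly triangular, hence nilpotent: Q^3 = 0, so Q^29 = 0.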